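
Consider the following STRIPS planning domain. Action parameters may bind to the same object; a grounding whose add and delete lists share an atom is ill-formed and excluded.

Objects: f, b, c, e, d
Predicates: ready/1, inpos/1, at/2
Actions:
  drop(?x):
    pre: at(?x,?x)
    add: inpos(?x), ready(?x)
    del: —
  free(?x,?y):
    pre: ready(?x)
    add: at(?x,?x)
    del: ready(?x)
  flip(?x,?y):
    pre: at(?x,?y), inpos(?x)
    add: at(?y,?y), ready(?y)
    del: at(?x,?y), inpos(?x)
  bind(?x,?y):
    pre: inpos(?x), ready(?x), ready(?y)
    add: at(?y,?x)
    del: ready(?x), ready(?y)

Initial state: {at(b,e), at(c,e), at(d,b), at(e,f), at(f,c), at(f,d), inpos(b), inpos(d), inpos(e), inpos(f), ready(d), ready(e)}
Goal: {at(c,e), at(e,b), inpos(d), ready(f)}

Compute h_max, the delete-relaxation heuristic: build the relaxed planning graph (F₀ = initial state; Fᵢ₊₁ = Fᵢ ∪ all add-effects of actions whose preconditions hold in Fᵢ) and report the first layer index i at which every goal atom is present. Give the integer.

2

F0 = init (12 atoms)
F1 = F0 ∪ {at(b,b), at(c,c), at(d,d), at(d,e), at(e,d), at(e,e), at(f,f), ready(b), ready(c), ready(f)}  (22 atoms)
F2 = F1 ∪ {at(b,d), at(b,f), at(c,b), at(c,d), at(c,f), at(d,f), at(e,b), at(f,b), at(f,e), inpos(c)}  (32 atoms)
goal ⊆ F2  ⇒  h_max = 2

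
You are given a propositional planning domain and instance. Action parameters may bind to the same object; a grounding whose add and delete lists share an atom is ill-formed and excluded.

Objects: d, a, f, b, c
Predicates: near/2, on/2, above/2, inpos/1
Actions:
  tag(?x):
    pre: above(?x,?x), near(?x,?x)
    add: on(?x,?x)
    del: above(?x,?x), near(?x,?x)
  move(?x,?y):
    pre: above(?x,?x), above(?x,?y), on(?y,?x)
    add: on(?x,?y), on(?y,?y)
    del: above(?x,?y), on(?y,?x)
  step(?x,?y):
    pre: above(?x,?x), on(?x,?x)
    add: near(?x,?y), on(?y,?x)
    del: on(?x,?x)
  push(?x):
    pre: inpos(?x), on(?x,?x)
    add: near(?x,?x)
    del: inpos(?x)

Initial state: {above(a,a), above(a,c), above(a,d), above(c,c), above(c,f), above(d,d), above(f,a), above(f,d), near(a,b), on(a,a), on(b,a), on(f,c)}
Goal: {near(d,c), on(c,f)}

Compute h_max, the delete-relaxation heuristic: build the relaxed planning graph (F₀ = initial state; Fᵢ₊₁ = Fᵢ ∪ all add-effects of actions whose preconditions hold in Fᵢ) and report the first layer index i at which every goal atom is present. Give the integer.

F0 = init (12 atoms)
F1 = F0 ∪ {near(a,c), near(a,d), near(a,f), on(c,a), on(c,f), on(d,a), on(f,a), on(f,f)}  (20 atoms)
F2 = F1 ∪ {on(a,c), on(a,d), on(c,c), on(d,d)}  (24 atoms)
F3 = F2 ∪ {near(c,a), near(c,b), near(c,d), near(c,f), near(d,a), near(d,b), near(d,c), near(d,f), on(b,c), on(b,d), on(c,d), on(d,c), on(f,d)}  (37 atoms)
goal ⊆ F3  ⇒  h_max = 3

3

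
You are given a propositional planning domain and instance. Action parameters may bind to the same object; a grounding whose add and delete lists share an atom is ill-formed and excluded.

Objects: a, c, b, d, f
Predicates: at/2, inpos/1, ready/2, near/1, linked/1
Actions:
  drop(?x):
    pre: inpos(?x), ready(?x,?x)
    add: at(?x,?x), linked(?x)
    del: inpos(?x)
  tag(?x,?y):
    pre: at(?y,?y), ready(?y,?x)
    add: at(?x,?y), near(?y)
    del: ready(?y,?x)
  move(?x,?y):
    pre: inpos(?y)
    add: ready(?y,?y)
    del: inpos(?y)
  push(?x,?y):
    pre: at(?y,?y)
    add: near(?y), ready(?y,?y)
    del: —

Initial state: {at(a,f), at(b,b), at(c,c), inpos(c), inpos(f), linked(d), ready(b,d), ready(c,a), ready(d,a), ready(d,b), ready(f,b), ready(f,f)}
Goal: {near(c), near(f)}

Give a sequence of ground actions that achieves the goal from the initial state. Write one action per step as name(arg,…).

1. drop(f)  →  {at(a,f), at(b,b), at(c,c), at(f,f), inpos(c), linked(d), linked(f), ready(b,d), ready(c,a), ready(d,a), ready(d,b), ready(f,b), ready(f,f)}
2. tag(a,c)  →  {at(a,c), at(a,f), at(b,b), at(c,c), at(f,f), inpos(c), linked(d), linked(f), near(c), ready(b,d), ready(d,a), ready(d,b), ready(f,b), ready(f,f)}
3. tag(b,f)  →  {at(a,c), at(a,f), at(b,b), at(b,f), at(c,c), at(f,f), inpos(c), linked(d), linked(f), near(c), near(f), ready(b,d), ready(d,a), ready(d,b), ready(f,f)}

drop(f); tag(a,c); tag(b,f)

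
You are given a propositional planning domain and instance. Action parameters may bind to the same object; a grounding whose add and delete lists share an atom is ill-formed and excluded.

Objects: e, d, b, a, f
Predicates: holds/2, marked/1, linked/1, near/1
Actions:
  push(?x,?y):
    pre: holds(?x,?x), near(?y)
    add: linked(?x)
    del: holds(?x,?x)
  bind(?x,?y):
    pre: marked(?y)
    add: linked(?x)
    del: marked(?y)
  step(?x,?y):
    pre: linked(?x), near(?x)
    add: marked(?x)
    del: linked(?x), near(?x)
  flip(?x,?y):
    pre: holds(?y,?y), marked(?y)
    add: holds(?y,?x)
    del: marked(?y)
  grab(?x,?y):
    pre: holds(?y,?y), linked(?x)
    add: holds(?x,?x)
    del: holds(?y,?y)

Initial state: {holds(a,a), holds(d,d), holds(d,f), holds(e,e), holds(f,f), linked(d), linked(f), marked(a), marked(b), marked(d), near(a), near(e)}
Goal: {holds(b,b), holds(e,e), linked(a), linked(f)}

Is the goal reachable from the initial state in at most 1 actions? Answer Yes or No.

1. push(a,e)  →  {holds(d,d), holds(d,f), holds(e,e), holds(f,f), linked(a), linked(d), linked(f), marked(a), marked(b), marked(d), near(a), near(e)}
2. bind(b,d)  →  {holds(d,d), holds(d,f), holds(e,e), holds(f,f), linked(a), linked(b), linked(d), linked(f), marked(a), marked(b), near(a), near(e)}
3. grab(b,d)  →  {holds(b,b), holds(d,f), holds(e,e), holds(f,f), linked(a), linked(b), linked(d), linked(f), marked(a), marked(b), near(a), near(e)}
optimal plan length = 3; 3 > 1

No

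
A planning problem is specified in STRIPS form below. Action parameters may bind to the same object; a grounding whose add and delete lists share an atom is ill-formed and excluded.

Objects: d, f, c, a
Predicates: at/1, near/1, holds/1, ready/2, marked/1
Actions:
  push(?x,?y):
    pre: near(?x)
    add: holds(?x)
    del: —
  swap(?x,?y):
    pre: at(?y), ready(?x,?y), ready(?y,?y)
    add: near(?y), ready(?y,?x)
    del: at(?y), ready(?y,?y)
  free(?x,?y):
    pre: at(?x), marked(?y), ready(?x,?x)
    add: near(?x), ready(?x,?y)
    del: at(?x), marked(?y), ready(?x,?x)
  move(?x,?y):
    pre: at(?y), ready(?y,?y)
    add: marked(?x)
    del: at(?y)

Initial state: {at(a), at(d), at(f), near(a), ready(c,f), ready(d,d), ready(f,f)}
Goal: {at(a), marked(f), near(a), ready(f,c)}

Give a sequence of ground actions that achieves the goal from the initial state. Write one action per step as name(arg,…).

swap(c,f); move(f,d)

1. swap(c,f)  →  {at(a), at(d), near(a), near(f), ready(c,f), ready(d,d), ready(f,c)}
2. move(f,d)  →  {at(a), marked(f), near(a), near(f), ready(c,f), ready(d,d), ready(f,c)}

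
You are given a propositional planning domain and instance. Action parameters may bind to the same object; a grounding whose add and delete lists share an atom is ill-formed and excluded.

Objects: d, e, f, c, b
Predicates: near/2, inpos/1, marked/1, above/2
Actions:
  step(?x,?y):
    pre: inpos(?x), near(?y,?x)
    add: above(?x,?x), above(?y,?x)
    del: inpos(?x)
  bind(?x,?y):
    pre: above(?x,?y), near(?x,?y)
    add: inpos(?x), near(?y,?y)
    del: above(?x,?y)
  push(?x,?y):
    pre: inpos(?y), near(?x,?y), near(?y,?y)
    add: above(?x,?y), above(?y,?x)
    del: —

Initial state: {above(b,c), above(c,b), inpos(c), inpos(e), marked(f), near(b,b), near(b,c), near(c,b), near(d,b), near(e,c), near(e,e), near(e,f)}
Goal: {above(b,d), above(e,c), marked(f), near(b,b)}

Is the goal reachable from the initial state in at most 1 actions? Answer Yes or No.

No

1. step(c,e)  →  {above(b,c), above(c,b), above(c,c), above(e,c), inpos(e), marked(f), near(b,b), near(b,c), near(c,b), near(d,b), near(e,c), near(e,e), near(e,f)}
2. bind(b,c)  →  {above(c,b), above(c,c), above(e,c), inpos(b), inpos(e), marked(f), near(b,b), near(b,c), near(c,b), near(c,c), near(d,b), near(e,c), near(e,e), near(e,f)}
3. push(d,b)  →  {above(b,d), above(c,b), above(c,c), above(d,b), above(e,c), inpos(b), inpos(e), marked(f), near(b,b), near(b,c), near(c,b), near(c,c), near(d,b), near(e,c), near(e,e), near(e,f)}
optimal plan length = 3; 3 > 1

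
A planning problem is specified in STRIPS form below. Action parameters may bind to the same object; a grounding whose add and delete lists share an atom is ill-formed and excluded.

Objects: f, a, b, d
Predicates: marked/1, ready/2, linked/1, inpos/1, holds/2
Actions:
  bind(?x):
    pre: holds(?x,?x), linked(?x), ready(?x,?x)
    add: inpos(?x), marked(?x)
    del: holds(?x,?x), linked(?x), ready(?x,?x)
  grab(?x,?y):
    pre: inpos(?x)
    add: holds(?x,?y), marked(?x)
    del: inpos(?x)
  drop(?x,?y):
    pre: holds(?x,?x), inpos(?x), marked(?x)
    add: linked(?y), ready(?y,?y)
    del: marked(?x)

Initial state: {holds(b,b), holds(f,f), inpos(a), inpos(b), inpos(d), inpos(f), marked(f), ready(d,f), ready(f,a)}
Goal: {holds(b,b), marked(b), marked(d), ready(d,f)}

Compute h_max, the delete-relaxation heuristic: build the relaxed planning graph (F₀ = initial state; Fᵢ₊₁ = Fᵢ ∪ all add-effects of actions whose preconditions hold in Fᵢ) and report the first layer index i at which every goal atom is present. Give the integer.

1

F0 = init (9 atoms)
F1 = F0 ∪ {holds(a,a), holds(a,b), holds(a,d), holds(a,f), holds(b,a), holds(b,d), holds(b,f), holds(d,a), holds(d,b), holds(d,d), holds(d,f), holds(f,a), holds(f,b), holds(f,d), linked(a), linked(b), linked(d), linked(f), marked(a), marked(b), marked(d), ready(a,a), ready(b,b), ready(d,d), ready(f,f)}  (34 atoms)
goal ⊆ F1  ⇒  h_max = 1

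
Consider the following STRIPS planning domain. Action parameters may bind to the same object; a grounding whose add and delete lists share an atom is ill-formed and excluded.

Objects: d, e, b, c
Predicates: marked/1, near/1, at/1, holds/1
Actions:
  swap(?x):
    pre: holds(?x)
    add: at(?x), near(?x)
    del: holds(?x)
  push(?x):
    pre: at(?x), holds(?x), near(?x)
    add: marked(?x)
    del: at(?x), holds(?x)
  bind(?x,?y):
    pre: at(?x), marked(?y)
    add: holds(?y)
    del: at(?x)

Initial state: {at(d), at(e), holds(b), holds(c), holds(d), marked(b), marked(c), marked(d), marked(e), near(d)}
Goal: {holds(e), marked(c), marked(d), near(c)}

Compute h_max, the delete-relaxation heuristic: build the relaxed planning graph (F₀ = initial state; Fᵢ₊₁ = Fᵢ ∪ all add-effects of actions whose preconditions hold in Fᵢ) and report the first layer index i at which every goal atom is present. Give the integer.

1

F0 = init (10 atoms)
F1 = F0 ∪ {at(b), at(c), holds(e), near(b), near(c)}  (15 atoms)
goal ⊆ F1  ⇒  h_max = 1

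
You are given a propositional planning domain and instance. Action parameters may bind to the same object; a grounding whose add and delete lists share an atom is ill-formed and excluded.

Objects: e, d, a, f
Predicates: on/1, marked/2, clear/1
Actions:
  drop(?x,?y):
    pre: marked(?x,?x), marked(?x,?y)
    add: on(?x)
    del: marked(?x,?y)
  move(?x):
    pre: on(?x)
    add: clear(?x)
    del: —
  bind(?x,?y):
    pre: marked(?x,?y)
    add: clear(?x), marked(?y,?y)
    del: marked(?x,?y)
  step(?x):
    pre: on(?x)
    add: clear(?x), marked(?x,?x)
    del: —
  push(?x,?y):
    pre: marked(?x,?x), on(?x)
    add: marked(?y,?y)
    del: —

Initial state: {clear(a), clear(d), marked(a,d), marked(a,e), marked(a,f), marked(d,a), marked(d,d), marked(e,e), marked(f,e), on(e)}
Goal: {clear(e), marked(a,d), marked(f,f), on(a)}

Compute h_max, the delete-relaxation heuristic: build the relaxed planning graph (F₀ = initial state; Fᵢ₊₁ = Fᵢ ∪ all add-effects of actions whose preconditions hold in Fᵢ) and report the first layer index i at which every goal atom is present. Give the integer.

F0 = init (10 atoms)
F1 = F0 ∪ {clear(e), clear(f), marked(a,a), marked(f,f), on(d)}  (15 atoms)
F2 = F1 ∪ {on(a), on(f)}  (17 atoms)
goal ⊆ F2  ⇒  h_max = 2

2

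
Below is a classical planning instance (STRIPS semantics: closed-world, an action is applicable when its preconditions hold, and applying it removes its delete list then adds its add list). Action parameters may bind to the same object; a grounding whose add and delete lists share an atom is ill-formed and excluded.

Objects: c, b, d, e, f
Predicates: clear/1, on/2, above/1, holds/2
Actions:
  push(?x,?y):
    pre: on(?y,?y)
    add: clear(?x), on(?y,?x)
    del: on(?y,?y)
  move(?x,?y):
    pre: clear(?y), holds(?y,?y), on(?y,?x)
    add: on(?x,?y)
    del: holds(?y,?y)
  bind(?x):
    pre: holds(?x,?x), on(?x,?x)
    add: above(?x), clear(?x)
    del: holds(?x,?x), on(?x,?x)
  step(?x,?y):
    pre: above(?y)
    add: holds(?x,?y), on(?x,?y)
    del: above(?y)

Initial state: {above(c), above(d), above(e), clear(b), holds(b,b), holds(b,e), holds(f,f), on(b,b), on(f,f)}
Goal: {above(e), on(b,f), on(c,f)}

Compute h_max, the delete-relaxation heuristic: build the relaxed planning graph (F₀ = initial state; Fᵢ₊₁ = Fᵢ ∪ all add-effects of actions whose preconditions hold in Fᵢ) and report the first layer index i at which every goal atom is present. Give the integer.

F0 = init (9 atoms)
F1 = F0 ∪ {above(b), above(f), clear(c), clear(d), clear(e), clear(f), holds(b,c), holds(b,d), holds(c,c), holds(c,d), holds(c,e), holds(d,c), holds(d,d), holds(d,e), holds(e,c), holds(e,d), holds(e,e), holds(f,c), holds(f,d), holds(f,e), on(b,c), on(b,d), on(b,e), on(b,f), on(c,c), on(c,d), on(c,e), on(d,c), on(d,d), on(d,e), on(e,c), on(e,d), on(e,e), on(f,b), on(f,c), on(f,d), on(f,e)}  (46 atoms)
F2 = F1 ∪ {holds(b,f), holds(c,b), holds(c,f), holds(d,b), holds(d,f), holds(e,b), holds(e,f), holds(f,b), on(c,b), on(c,f), on(d,b), on(d,f), on(e,b), on(e,f)}  (60 atoms)
goal ⊆ F2  ⇒  h_max = 2

2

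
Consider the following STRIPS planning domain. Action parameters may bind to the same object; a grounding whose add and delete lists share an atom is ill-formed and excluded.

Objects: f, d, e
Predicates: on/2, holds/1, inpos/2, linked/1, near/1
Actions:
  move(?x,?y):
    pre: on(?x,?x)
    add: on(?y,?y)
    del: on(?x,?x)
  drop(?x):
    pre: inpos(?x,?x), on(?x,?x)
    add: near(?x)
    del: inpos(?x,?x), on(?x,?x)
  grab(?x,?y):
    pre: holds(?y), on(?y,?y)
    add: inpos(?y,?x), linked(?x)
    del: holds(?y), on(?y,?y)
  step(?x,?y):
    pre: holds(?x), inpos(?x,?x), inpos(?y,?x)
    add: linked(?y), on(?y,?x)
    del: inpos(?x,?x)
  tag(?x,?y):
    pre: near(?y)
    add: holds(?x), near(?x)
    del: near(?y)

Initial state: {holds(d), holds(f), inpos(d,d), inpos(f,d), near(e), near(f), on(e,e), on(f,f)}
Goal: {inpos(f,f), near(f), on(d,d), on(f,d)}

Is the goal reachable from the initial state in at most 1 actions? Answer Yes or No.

1. move(e,d)  →  {holds(d), holds(f), inpos(d,d), inpos(f,d), near(e), near(f), on(d,d), on(f,f)}
2. grab(f,f)  →  {holds(d), inpos(d,d), inpos(f,d), inpos(f,f), linked(f), near(e), near(f), on(d,d)}
3. step(d,f)  →  {holds(d), inpos(f,d), inpos(f,f), linked(f), near(e), near(f), on(d,d), on(f,d)}
optimal plan length = 3; 3 > 1

No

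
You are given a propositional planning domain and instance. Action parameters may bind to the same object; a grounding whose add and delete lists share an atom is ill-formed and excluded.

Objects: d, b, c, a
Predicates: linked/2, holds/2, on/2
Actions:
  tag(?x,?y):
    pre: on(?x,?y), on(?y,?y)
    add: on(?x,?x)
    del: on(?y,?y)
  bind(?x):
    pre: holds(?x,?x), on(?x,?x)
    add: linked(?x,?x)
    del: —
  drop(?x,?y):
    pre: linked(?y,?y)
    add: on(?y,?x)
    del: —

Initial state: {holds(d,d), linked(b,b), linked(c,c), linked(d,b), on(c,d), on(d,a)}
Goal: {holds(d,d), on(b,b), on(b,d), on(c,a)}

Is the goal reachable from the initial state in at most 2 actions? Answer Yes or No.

No

1. drop(d,b)  →  {holds(d,d), linked(b,b), linked(c,c), linked(d,b), on(b,d), on(c,d), on(d,a)}
2. drop(b,b)  →  {holds(d,d), linked(b,b), linked(c,c), linked(d,b), on(b,b), on(b,d), on(c,d), on(d,a)}
3. drop(a,c)  →  {holds(d,d), linked(b,b), linked(c,c), linked(d,b), on(b,b), on(b,d), on(c,a), on(c,d), on(d,a)}
optimal plan length = 3; 3 > 2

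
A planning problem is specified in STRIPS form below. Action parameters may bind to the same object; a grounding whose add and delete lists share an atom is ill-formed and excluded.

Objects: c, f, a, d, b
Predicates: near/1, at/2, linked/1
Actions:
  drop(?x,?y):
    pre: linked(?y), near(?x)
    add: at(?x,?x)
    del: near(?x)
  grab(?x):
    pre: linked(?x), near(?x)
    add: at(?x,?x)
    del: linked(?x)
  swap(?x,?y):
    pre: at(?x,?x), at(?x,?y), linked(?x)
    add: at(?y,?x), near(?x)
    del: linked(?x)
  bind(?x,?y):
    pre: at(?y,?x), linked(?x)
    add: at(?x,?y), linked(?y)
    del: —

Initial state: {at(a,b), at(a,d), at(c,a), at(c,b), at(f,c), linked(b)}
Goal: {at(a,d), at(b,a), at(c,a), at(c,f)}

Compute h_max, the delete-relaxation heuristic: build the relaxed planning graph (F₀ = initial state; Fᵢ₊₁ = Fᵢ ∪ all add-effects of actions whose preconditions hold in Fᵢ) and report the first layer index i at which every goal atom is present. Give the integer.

2

F0 = init (6 atoms)
F1 = F0 ∪ {at(b,a), at(b,c), linked(a), linked(c)}  (10 atoms)
F2 = F1 ∪ {at(a,c), at(c,f), linked(f)}  (13 atoms)
goal ⊆ F2  ⇒  h_max = 2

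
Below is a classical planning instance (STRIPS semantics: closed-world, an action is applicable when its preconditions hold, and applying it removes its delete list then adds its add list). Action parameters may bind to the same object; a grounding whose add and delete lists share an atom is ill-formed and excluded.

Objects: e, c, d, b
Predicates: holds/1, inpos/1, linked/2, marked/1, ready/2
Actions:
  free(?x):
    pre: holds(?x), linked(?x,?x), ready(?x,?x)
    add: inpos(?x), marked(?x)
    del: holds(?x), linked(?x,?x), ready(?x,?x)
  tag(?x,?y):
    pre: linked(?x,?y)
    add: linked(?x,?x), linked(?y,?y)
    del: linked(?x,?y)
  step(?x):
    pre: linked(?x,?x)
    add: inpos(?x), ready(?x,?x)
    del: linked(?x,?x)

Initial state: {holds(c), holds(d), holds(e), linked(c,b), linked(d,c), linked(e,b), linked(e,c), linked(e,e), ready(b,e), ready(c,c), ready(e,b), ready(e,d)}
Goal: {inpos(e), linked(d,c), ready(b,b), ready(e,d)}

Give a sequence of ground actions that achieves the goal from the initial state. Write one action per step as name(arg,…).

1. tag(e,b)  →  {holds(c), holds(d), holds(e), linked(b,b), linked(c,b), linked(d,c), linked(e,c), linked(e,e), ready(b,e), ready(c,c), ready(e,b), ready(e,d)}
2. step(e)  →  {holds(c), holds(d), holds(e), inpos(e), linked(b,b), linked(c,b), linked(d,c), linked(e,c), ready(b,e), ready(c,c), ready(e,b), ready(e,d), ready(e,e)}
3. step(b)  →  {holds(c), holds(d), holds(e), inpos(b), inpos(e), linked(c,b), linked(d,c), linked(e,c), ready(b,b), ready(b,e), ready(c,c), ready(e,b), ready(e,d), ready(e,e)}

tag(e,b); step(e); step(b)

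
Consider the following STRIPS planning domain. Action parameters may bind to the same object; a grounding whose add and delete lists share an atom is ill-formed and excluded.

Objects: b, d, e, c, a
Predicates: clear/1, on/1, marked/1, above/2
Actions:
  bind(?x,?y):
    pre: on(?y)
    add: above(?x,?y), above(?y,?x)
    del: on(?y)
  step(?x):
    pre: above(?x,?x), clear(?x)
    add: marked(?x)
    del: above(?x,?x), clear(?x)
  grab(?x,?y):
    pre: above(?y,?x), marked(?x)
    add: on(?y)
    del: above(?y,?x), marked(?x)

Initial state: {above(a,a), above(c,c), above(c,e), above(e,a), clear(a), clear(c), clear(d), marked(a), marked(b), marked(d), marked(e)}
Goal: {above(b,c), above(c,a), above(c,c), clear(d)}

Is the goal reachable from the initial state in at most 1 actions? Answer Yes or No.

No

1. grab(e,c)  →  {above(a,a), above(c,c), above(e,a), clear(a), clear(c), clear(d), marked(a), marked(b), marked(d), on(c)}
2. bind(b,c)  →  {above(a,a), above(b,c), above(c,b), above(c,c), above(e,a), clear(a), clear(c), clear(d), marked(a), marked(b), marked(d)}
3. grab(b,c)  →  {above(a,a), above(b,c), above(c,c), above(e,a), clear(a), clear(c), clear(d), marked(a), marked(d), on(c)}
4. bind(a,c)  →  {above(a,a), above(a,c), above(b,c), above(c,a), above(c,c), above(e,a), clear(a), clear(c), clear(d), marked(a), marked(d)}
optimal plan length = 4; 4 > 1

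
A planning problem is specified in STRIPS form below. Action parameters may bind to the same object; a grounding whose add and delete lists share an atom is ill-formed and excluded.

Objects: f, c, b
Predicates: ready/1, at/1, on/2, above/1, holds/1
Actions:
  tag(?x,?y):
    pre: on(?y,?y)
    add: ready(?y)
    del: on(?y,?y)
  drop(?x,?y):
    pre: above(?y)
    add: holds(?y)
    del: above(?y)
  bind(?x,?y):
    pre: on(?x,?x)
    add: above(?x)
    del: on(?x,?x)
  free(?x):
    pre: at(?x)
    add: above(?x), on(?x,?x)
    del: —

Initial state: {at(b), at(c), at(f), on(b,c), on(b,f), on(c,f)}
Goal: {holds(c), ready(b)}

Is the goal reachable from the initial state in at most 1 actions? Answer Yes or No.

1. free(c)  →  {above(c), at(b), at(c), at(f), on(b,c), on(b,f), on(c,c), on(c,f)}
2. drop(f,c)  →  {at(b), at(c), at(f), holds(c), on(b,c), on(b,f), on(c,c), on(c,f)}
3. free(b)  →  {above(b), at(b), at(c), at(f), holds(c), on(b,b), on(b,c), on(b,f), on(c,c), on(c,f)}
4. tag(f,b)  →  {above(b), at(b), at(c), at(f), holds(c), on(b,c), on(b,f), on(c,c), on(c,f), ready(b)}
optimal plan length = 4; 4 > 1

No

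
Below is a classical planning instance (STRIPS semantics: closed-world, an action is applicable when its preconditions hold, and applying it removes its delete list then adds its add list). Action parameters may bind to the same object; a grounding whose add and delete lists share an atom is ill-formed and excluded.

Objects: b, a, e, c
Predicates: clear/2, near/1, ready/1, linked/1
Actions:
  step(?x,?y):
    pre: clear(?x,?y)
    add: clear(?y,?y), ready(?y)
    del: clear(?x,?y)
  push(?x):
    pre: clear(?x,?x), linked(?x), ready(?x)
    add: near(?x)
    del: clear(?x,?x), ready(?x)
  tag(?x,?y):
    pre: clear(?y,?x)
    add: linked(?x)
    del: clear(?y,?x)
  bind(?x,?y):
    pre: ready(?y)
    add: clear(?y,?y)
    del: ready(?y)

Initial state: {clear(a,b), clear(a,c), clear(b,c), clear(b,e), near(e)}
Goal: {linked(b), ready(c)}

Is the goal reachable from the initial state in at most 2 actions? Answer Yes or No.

1. step(b,c)  →  {clear(a,b), clear(a,c), clear(b,e), clear(c,c), near(e), ready(c)}
2. tag(b,a)  →  {clear(a,c), clear(b,e), clear(c,c), linked(b), near(e), ready(c)}
optimal plan length = 2; 2 ≤ 2

Yes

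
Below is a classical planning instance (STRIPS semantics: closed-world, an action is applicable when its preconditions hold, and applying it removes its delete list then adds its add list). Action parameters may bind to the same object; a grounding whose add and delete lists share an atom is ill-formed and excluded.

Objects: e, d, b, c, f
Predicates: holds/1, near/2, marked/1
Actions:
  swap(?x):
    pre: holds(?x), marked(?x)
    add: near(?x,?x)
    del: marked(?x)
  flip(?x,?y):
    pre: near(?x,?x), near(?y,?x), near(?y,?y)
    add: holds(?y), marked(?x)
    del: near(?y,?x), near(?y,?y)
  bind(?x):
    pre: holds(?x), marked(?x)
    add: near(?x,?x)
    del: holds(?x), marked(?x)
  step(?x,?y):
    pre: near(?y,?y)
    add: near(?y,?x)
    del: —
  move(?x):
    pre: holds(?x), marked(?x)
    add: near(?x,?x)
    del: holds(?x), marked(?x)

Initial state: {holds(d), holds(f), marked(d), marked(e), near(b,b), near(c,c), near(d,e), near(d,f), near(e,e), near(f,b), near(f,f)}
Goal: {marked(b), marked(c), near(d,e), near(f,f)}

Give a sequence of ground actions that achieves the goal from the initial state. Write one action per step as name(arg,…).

1. flip(b,b)  →  {holds(b), holds(d), holds(f), marked(b), marked(d), marked(e), near(c,c), near(d,e), near(d,f), near(e,e), near(f,b), near(f,f)}
2. flip(c,c)  →  {holds(b), holds(c), holds(d), holds(f), marked(b), marked(c), marked(d), marked(e), near(d,e), near(d,f), near(e,e), near(f,b), near(f,f)}

flip(b,b); flip(c,c)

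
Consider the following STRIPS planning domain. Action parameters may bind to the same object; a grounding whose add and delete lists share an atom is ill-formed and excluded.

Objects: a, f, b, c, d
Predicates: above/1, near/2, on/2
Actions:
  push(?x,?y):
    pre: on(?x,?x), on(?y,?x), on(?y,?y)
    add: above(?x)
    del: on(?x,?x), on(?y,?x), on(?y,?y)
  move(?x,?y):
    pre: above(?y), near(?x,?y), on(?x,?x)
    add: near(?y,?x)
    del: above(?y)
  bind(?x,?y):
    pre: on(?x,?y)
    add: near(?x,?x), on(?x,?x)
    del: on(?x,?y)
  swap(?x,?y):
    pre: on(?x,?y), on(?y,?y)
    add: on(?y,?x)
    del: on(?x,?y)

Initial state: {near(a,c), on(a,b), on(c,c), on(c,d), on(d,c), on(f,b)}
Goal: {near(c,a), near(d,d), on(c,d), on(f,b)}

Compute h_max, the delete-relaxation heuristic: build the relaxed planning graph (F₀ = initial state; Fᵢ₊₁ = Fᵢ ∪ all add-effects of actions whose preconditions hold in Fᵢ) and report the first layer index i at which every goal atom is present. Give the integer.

2

F0 = init (6 atoms)
F1 = F0 ∪ {above(c), near(a,a), near(c,c), near(d,d), near(f,f), on(a,a), on(d,d), on(f,f)}  (14 atoms)
F2 = F1 ∪ {above(a), above(d), above(f), near(c,a)}  (18 atoms)
goal ⊆ F2  ⇒  h_max = 2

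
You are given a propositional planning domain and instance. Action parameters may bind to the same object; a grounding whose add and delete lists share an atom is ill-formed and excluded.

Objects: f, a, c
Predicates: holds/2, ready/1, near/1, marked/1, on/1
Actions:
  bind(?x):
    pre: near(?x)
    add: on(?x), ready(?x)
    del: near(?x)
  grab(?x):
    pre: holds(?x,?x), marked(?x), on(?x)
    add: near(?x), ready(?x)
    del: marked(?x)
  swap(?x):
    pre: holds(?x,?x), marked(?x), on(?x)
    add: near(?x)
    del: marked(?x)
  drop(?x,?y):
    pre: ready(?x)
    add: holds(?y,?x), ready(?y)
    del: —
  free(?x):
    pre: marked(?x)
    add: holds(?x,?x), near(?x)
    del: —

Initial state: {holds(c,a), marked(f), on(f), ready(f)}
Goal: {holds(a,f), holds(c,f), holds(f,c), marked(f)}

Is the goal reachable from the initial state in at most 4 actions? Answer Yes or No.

Yes

1. drop(f,a)  →  {holds(a,f), holds(c,a), marked(f), on(f), ready(a), ready(f)}
2. drop(f,c)  →  {holds(a,f), holds(c,a), holds(c,f), marked(f), on(f), ready(a), ready(c), ready(f)}
3. drop(c,f)  →  {holds(a,f), holds(c,a), holds(c,f), holds(f,c), marked(f), on(f), ready(a), ready(c), ready(f)}
optimal plan length = 3; 3 ≤ 4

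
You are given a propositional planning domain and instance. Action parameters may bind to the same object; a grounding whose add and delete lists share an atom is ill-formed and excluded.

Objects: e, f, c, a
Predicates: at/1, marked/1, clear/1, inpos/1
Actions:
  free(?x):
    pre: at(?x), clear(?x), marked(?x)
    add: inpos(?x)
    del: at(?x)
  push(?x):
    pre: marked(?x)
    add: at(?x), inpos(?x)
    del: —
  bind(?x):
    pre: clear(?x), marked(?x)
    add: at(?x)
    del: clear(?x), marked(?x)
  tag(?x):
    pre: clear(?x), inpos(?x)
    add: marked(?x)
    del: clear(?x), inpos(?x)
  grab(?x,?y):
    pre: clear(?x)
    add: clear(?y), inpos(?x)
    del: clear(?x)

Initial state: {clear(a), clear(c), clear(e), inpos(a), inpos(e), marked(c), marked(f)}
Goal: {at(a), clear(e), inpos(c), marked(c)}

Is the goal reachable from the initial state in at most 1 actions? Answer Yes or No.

No

1. push(c)  →  {at(c), clear(a), clear(c), clear(e), inpos(a), inpos(c), inpos(e), marked(c), marked(f)}
2. tag(a)  →  {at(c), clear(c), clear(e), inpos(c), inpos(e), marked(a), marked(c), marked(f)}
3. push(a)  →  {at(a), at(c), clear(c), clear(e), inpos(a), inpos(c), inpos(e), marked(a), marked(c), marked(f)}
optimal plan length = 3; 3 > 1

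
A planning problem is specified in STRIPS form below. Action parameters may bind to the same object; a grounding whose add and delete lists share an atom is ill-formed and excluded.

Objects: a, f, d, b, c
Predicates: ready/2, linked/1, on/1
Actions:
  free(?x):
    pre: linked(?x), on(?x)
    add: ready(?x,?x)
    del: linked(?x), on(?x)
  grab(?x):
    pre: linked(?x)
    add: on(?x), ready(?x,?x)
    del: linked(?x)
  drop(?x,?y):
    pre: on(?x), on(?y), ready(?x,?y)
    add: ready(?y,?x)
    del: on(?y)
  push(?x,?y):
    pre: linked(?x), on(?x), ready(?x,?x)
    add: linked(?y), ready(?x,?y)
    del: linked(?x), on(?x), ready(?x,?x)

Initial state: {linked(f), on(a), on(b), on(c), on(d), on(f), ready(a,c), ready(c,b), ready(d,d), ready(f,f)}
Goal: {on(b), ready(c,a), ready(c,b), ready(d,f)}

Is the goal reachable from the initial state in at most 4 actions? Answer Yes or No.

1. drop(a,c)  →  {linked(f), on(a), on(b), on(d), on(f), ready(a,c), ready(c,a), ready(c,b), ready(d,d), ready(f,f)}
2. push(f,d)  →  {linked(d), on(a), on(b), on(d), ready(a,c), ready(c,a), ready(c,b), ready(d,d), ready(f,d)}
3. push(d,f)  →  {linked(f), on(a), on(b), ready(a,c), ready(c,a), ready(c,b), ready(d,f), ready(f,d)}
optimal plan length = 3; 3 ≤ 4

Yes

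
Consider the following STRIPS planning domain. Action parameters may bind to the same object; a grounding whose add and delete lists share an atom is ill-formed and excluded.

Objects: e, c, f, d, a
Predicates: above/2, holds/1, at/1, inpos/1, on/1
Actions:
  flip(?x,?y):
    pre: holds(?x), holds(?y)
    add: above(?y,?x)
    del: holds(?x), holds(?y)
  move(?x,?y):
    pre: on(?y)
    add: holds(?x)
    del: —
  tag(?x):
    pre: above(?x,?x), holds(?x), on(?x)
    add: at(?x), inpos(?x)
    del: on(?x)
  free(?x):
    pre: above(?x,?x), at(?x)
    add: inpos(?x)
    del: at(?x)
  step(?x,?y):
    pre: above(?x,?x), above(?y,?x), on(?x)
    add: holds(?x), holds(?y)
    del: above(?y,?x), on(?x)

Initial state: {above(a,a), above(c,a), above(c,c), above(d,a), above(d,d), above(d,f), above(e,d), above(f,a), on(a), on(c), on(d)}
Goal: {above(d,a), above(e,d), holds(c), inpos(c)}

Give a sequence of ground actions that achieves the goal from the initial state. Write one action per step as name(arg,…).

move(c,c); tag(c)

1. move(c,c)  →  {above(a,a), above(c,a), above(c,c), above(d,a), above(d,d), above(d,f), above(e,d), above(f,a), holds(c), on(a), on(c), on(d)}
2. tag(c)  →  {above(a,a), above(c,a), above(c,c), above(d,a), above(d,d), above(d,f), above(e,d), above(f,a), at(c), holds(c), inpos(c), on(a), on(d)}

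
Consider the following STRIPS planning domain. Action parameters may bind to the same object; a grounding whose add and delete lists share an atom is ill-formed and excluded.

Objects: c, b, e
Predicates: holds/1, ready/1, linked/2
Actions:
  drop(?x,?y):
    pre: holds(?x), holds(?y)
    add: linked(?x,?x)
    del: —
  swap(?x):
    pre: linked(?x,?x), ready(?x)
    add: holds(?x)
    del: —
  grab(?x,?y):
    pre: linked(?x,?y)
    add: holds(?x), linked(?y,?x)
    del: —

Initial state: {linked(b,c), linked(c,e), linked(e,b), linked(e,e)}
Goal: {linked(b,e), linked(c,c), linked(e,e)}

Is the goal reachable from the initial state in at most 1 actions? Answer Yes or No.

1. grab(c,e)  →  {holds(c), linked(b,c), linked(c,e), linked(e,b), linked(e,c), linked(e,e)}
2. drop(c,c)  →  {holds(c), linked(b,c), linked(c,c), linked(c,e), linked(e,b), linked(e,c), linked(e,e)}
3. grab(e,b)  →  {holds(c), holds(e), linked(b,c), linked(b,e), linked(c,c), linked(c,e), linked(e,b), linked(e,c), linked(e,e)}
optimal plan length = 3; 3 > 1

No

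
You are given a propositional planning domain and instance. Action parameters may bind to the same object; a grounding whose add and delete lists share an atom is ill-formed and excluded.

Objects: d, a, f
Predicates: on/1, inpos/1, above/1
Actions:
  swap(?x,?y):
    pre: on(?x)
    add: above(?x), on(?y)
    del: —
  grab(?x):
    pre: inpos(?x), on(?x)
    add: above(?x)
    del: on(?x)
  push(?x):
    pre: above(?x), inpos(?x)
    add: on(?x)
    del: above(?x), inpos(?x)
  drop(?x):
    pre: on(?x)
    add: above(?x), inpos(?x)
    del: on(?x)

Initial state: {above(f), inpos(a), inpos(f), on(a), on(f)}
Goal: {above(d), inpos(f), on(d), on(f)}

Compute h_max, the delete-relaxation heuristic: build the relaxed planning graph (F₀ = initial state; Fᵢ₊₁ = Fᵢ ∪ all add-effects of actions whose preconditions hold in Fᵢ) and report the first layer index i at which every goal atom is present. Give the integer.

2

F0 = init (5 atoms)
F1 = F0 ∪ {above(a), on(d)}  (7 atoms)
F2 = F1 ∪ {above(d), inpos(d)}  (9 atoms)
goal ⊆ F2  ⇒  h_max = 2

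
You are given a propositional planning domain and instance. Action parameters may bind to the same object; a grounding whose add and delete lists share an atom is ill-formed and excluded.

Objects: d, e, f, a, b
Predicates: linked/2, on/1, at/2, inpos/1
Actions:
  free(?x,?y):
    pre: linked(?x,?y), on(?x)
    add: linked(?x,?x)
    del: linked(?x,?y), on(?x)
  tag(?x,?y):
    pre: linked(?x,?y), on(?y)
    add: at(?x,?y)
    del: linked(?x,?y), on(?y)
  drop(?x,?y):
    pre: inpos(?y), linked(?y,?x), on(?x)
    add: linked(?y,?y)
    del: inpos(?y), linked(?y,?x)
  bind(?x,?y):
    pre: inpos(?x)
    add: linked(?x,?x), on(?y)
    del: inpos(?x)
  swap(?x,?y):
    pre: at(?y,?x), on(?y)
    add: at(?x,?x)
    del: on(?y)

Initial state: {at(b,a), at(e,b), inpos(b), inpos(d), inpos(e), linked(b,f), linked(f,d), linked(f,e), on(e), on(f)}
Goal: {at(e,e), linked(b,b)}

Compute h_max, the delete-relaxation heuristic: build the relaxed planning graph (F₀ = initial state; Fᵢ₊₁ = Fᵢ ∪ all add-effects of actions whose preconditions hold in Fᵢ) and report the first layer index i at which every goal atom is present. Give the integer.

F0 = init (10 atoms)
F1 = F0 ∪ {at(b,b), at(b,f), at(f,e), linked(b,b), linked(d,d), linked(e,e), linked(f,f), on(a), on(b), on(d)}  (20 atoms)
F2 = F1 ∪ {at(a,a), at(d,d), at(e,e), at(f,d), at(f,f)}  (25 atoms)
goal ⊆ F2  ⇒  h_max = 2

2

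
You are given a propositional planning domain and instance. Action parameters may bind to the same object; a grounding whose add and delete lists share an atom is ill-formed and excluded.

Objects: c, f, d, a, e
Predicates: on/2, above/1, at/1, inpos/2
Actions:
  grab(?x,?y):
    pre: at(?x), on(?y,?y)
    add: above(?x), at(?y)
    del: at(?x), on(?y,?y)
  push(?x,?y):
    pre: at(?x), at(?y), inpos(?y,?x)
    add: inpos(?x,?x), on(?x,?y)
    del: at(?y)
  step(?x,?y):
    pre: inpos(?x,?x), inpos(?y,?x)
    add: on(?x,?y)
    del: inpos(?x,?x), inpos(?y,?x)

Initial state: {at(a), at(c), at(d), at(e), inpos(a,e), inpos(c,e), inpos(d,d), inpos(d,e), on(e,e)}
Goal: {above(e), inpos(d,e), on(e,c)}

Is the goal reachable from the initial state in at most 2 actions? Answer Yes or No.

No

1. push(d,d)  →  {at(a), at(c), at(e), inpos(a,e), inpos(c,e), inpos(d,d), inpos(d,e), on(d,d), on(e,e)}
2. push(e,c)  →  {at(a), at(e), inpos(a,e), inpos(c,e), inpos(d,d), inpos(d,e), inpos(e,e), on(d,d), on(e,c), on(e,e)}
3. grab(e,d)  →  {above(e), at(a), at(d), inpos(a,e), inpos(c,e), inpos(d,d), inpos(d,e), inpos(e,e), on(e,c), on(e,e)}
optimal plan length = 3; 3 > 2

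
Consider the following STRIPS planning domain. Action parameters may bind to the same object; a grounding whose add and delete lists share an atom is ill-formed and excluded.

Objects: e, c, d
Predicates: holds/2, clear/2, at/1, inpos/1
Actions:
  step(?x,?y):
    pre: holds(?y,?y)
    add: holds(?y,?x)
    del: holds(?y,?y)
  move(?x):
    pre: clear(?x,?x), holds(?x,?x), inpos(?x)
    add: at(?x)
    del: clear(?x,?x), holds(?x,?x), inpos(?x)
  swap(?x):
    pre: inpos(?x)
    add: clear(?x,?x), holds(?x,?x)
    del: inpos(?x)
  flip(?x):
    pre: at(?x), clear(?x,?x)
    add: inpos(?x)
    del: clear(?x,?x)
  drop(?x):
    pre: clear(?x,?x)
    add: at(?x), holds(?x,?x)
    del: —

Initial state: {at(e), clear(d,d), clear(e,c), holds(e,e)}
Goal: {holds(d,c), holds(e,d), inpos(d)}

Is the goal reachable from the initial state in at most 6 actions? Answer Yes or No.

Yes

1. step(d,e)  →  {at(e), clear(d,d), clear(e,c), holds(e,d)}
2. drop(d)  →  {at(d), at(e), clear(d,d), clear(e,c), holds(d,d), holds(e,d)}
3. step(c,d)  →  {at(d), at(e), clear(d,d), clear(e,c), holds(d,c), holds(e,d)}
4. flip(d)  →  {at(d), at(e), clear(e,c), holds(d,c), holds(e,d), inpos(d)}
optimal plan length = 4; 4 ≤ 6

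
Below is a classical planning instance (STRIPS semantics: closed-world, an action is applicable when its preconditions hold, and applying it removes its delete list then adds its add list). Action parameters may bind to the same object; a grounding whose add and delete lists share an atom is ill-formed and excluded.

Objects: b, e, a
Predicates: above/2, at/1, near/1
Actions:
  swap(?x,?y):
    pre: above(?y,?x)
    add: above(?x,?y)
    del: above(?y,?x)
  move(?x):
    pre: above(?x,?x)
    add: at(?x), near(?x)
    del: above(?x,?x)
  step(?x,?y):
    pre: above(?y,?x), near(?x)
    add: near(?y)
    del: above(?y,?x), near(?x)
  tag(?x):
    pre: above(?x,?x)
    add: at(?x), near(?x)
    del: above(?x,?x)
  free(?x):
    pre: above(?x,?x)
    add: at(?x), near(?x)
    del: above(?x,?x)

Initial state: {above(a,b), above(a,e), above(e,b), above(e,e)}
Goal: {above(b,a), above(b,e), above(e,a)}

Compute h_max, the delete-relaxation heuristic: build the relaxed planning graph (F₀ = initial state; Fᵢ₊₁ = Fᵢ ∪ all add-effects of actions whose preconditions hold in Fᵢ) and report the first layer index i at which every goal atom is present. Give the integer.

F0 = init (4 atoms)
F1 = F0 ∪ {above(b,a), above(b,e), above(e,a), at(e), near(e)}  (9 atoms)
goal ⊆ F1  ⇒  h_max = 1

1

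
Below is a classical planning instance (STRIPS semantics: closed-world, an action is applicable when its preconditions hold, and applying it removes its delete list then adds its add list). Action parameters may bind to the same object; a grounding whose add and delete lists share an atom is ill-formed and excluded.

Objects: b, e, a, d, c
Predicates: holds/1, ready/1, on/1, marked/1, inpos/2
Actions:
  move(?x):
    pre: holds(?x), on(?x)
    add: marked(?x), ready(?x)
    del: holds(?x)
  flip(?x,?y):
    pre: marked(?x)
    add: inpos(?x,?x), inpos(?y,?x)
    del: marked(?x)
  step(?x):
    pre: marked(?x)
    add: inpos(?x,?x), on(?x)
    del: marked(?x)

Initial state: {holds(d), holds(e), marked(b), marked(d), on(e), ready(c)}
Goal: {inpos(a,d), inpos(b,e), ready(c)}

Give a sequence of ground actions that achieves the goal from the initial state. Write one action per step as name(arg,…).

move(e); flip(e,b); flip(d,a)

1. move(e)  →  {holds(d), marked(b), marked(d), marked(e), on(e), ready(c), ready(e)}
2. flip(e,b)  →  {holds(d), inpos(b,e), inpos(e,e), marked(b), marked(d), on(e), ready(c), ready(e)}
3. flip(d,a)  →  {holds(d), inpos(a,d), inpos(b,e), inpos(d,d), inpos(e,e), marked(b), on(e), ready(c), ready(e)}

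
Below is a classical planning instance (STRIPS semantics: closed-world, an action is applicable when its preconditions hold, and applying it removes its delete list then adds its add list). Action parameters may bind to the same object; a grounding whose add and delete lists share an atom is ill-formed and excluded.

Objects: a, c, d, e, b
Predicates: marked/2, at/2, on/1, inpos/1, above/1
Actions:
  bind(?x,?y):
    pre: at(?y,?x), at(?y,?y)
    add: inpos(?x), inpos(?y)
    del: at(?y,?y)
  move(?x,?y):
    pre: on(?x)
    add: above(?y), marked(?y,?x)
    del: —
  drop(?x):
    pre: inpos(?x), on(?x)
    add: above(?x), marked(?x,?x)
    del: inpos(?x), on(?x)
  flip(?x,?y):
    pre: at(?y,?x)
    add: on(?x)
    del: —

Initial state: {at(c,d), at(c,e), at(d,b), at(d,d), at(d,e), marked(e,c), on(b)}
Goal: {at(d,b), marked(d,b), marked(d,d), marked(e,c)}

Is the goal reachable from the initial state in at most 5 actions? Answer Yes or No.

1. move(b,d)  →  {above(d), at(c,d), at(c,e), at(d,b), at(d,d), at(d,e), marked(d,b), marked(e,c), on(b)}
2. flip(d,c)  →  {above(d), at(c,d), at(c,e), at(d,b), at(d,d), at(d,e), marked(d,b), marked(e,c), on(b), on(d)}
3. move(d,d)  →  {above(d), at(c,d), at(c,e), at(d,b), at(d,d), at(d,e), marked(d,b), marked(d,d), marked(e,c), on(b), on(d)}
optimal plan length = 3; 3 ≤ 5

Yes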